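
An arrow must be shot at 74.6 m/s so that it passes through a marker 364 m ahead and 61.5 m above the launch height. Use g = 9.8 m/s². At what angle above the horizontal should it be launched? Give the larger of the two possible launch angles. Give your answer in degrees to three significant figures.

68.3°

Trajectory: y = x tanθ − g x² (1 + tan²θ)/(2v₀²). With x = 364, y = 61.5, v₀ = 74.6, g = 9.80:
116.7 tan²θ − 364 tanθ + (178.2) = 0.
tanθ = [364 ± √(364² − 4 × 116.7 × (178.2))] / (2 × 116.7) = (364 ± 222.2) / 233.3, giving tanθ = 0.6079 or 2.512.
θ = 31.29° or 68.30°; the larger is 68.30°.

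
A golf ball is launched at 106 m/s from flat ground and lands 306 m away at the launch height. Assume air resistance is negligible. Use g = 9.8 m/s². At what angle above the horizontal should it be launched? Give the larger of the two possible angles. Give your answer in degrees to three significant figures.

82.3°

R = v₀² sin 2θ / g gives sin 2θ = gR/v₀² = 9.80·306/106² = 0.2669.
2θ = 15.48° or 180° − 15.48° = 164.5°, so θ = 7.740° or 82.26°.
The larger angle is 82.26°.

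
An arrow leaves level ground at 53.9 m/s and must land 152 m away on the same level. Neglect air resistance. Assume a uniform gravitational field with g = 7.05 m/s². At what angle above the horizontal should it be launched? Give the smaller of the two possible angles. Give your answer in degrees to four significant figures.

From R = (v₀²/g) sin 2θ: sin 2θ = 7.05 × 152 / 2905.2 = 0.3689.
2θ = 21.64° or 180° − 21.64° = 158.4°, so θ = 10.82° or 79.18°.
The smaller angle is 10.82°.

10.82°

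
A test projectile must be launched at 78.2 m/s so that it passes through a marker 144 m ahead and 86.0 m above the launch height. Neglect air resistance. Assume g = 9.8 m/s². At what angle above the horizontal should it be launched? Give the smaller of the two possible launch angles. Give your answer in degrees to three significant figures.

Trajectory: y = x tanθ − g x² (1 + tan²θ)/(2v₀²). With x = 144, y = 86.0, v₀ = 78.2, g = 9.80:
16.62 tan²θ − 144 tanθ + (102.6) = 0.
tanθ = [144 ± √(144² − 4 × 16.62 × (102.6))] / (2 × 16.62) = (144 ± 118.0) / 33.23, giving tanθ = 0.7834 or 7.883.
θ = 38.08° or 82.77°; the smaller is 38.08°.

38.1°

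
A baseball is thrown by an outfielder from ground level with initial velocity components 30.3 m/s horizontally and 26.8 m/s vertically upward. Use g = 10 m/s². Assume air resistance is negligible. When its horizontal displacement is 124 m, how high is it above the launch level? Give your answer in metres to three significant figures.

25.9 m

x = vₓ t ⇒ t = 124/30.30 = 4.092 s.
Height: y = v_y0 t − ½ g t² = 26.80 × 4.092 − 5.000 × 4.092² = 109.7 − 83.74 = 25.94 m.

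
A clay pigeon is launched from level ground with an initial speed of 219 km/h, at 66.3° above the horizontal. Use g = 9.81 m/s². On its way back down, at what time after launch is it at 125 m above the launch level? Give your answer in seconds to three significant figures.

8.28 s

Convert: 219 km/h = 219/3.6 = 60.83 m/s.
vₓ = 60.83 cos 66.3° = 24.45 m/s; v_y0 = 60.83 sin 66.3° = 55.70 m/s.
Height y(t) = 55.70 t − 4.905 t² = 125 gives 4.905 t² − 55.70 t + 125 = 0.
t = [55.70 ± √(55.70² − 2·9.81·125)] / 9.81 = (55.70 ± 25.50) / 9.81, so t = 3.079 s or t = 8.278 s.
The descending-branch root is 8.278 s.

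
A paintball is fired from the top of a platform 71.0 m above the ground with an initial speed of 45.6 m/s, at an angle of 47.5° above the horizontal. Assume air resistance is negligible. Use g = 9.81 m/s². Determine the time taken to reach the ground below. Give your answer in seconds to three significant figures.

8.55 s

vₓ = 45.60 cos 47.5° = 30.81 m/s; v_y0 = 45.60 sin 47.5° = 33.62 m/s.
The projectile lands when y = 71.0 + (33.62) t − ½·9.81·t² = 0. Positive root: t = (33.62 + √(33.62² + 2·9.81·71.0)) / 9.81 = (33.62 + 50.23) / 9.81 = 8.548 s.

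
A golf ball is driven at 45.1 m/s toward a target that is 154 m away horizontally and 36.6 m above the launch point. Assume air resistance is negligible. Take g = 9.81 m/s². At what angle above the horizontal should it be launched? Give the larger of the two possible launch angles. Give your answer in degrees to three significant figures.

60.4°

Trajectory: y = x tanθ − g x² (1 + tan²θ)/(2v₀²). With x = 154, y = 36.6, v₀ = 45.1, g = 9.81:
57.19 tan²θ − 154 tanθ + (93.79) = 0.
tanθ = [154 ± √(154² − 4 × 57.19 × (93.79))] / (2 × 57.19) = (154 ± 47.54) / 114.4, giving tanθ = 0.9307 or 1.762.
θ = 42.95° or 60.42°; the larger is 60.42°.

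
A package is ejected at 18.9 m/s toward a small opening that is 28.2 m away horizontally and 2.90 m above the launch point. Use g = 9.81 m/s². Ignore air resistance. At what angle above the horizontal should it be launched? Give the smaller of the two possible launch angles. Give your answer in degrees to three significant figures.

33.3°

Trajectory: y = x tanθ − g x² (1 + tan²θ)/(2v₀²). With x = 28.2, y = 2.90, v₀ = 18.9, g = 9.81:
10.92 tan²θ − 28.2 tanθ + (13.82) = 0.
tanθ = [28.2 ± √(28.2² − 4 × 10.92 × (13.82))] / (2 × 10.92) = (28.2 ± 13.84) / 21.84, giving tanθ = 0.6574 or 1.925.
θ = 33.32° or 62.55°; the smaller is 33.32°.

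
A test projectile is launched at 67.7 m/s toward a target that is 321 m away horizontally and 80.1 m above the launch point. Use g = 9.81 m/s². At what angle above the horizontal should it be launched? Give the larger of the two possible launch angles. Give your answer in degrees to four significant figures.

Trajectory: y = x tanθ − g x² (1 + tan²θ)/(2v₀²). With x = 321, y = 80.1, v₀ = 67.7, g = 9.81:
110.3 tan²θ − 321 tanθ + (190.4) = 0.
tanθ = [321 ± √(321² − 4 × 110.3 × (190.4))] / (2 × 110.3) = (321 ± 138.1) / 220.5, giving tanθ = 0.8294 or 2.082.
θ = 39.67° or 64.34°; the larger is 64.34°.

64.34°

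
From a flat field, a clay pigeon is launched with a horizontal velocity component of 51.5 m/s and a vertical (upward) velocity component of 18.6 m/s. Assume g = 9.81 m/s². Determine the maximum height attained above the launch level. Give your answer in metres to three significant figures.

17.6 m

Peak height H = v_y0² / (2g) = 345.96 / 19.62 = 17.63 m.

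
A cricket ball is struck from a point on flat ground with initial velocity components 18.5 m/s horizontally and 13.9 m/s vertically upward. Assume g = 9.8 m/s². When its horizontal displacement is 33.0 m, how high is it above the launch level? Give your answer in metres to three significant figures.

9.20 m

Time to reach x = 33.0 m: t = x/vₓ = 33.0/18.50 = 1.784 s.
Height: y = v_y0 t − ½ g t² = 13.90 × 1.784 − 4.900 × 1.784² = 24.79 − 15.59 = 9.203 m.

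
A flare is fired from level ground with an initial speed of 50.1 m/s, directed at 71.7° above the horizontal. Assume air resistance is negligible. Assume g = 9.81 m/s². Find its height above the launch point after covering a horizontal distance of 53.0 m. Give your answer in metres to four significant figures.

104.6 m

vₓ = 50.10 cos 71.7° = 15.73 m/s; v_y0 = 50.10 sin 71.7° = 47.57 m/s.
Time to reach x = 53.0 m: t = x/vₓ = 53.0/15.73 = 3.369 s.
Height: y = v_y0 t − ½ g t² = 47.57 × 3.369 − 4.905 × 3.369² = 160.3 − 55.68 = 104.6 m.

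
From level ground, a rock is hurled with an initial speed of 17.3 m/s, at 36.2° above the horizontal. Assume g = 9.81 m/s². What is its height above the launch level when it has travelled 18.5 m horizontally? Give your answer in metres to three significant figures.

vₓ = 17.30 cos 36.2° = 13.96 m/s; v_y0 = 17.30 sin 36.2° = 10.22 m/s.
At x = 18.5 m, t = x/vₓ = 18.5/13.96 = 1.325 s.
Height: y = v_y0 t − ½ g t² = 10.22 × 1.325 − 4.905 × 1.325² = 13.54 − 8.614 = 4.926 m.

4.93 m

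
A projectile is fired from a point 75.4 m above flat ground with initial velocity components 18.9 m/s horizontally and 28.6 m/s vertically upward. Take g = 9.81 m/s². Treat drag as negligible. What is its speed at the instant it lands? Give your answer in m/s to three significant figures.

Vertical motion (up positive, ground at y = 0): 4.905 t² − (28.60) t − 75.4 = 0, so t = (28.60 + √(28.60² + 2·9.81·75.4)) / 9.81 = (28.60 + 47.93) / 9.81 = 7.801 s.
Vertical velocity at impact: v_y = v_y0 − g t = 28.60 − 9.81 × 7.801 = −47.93 m/s.
Speed: |v| = √(vₓ² + v_y²) = √(18.90² + 47.93²) = 51.52 m/s.

51.5 m/s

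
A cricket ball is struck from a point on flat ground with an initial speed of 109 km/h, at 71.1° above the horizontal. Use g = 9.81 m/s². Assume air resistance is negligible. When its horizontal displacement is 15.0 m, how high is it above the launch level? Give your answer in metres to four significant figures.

Convert: 109 km/h = 109/3.6 = 30.28 m/s.
Components: vₓ = 30.28 cos 71.1° = 9.807 m/s, v_y0 = 30.28 sin 71.1° = 28.65 m/s.
At x = 15.0 m, t = x/vₓ = 15.0/9.807 = 1.529 s.
Height: y = v_y0 t − ½ g t² = 28.65 × 1.529 − 4.905 × 1.529² = 43.81 − 11.47 = 32.34 m.

32.34 m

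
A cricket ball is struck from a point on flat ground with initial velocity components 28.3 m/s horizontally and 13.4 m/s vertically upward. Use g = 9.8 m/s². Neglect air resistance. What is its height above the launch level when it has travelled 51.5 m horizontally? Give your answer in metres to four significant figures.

x = vₓ t ⇒ t = 51.5/28.30 = 1.820 s.
Height: y = v_y0 t − ½ g t² = 13.40 × 1.820 − 4.900 × 1.820² = 24.39 − 16.23 = 8.158 m.

8.158 m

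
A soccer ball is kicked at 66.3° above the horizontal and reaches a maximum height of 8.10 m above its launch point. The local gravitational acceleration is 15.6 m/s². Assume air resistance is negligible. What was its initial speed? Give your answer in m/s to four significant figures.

17.36 m/s

At the peak v_y = 0, so v_y0 = √(2gH) = √(2 × 15.6 × 8.10) = 15.90 m/s.
v_y0 = v₀ sin θ ⇒ v₀ = 15.90 / sin 66.3° = 17.36 m/s.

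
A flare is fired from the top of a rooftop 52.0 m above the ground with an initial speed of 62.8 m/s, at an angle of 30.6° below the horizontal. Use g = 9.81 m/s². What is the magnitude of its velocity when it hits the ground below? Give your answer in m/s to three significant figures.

vₓ = 62.80 cos 30.6° = 54.05 m/s; v_y0 = −31.97 m/s (downward).
The projectile lands when y = 52.0 + (−31.97) t − ½·9.81·t² = 0. Positive root: t = (−31.97 + √(31.97² + 2·9.81·52.0)) / 9.81 = (−31.97 + 45.19) / 9.81 = 1.348 s.
Vertical velocity at impact: v_y = v_y0 − g t = −31.97 − 9.81 × 1.348 = −45.19 m/s.
Speed: |v| = √(vₓ² + v_y²) = √(54.05² + 45.19²) = 70.46 m/s.

70.5 m/s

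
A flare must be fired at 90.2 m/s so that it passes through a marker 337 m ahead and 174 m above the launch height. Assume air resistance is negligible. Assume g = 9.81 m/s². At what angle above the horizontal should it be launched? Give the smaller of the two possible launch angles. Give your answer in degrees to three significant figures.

41.2°

Trajectory: y = x tanθ − g x² (1 + tan²θ)/(2v₀²). With x = 337, y = 174, v₀ = 90.2, g = 9.81:
68.47 tan²θ − 337 tanθ + (242.5) = 0.
tanθ = [337 ± √(337² − 4 × 68.47 × (242.5))] / (2 × 68.47) = (337 ± 217.2) / 136.9, giving tanθ = 0.8751 or 4.047.
θ = 41.19° or 76.12°; the smaller is 41.19°.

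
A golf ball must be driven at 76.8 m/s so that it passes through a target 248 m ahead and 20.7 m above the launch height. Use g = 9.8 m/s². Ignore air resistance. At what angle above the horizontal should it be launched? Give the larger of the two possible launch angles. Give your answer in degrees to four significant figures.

77.59°

Trajectory: y = x tanθ − g x² (1 + tan²θ)/(2v₀²). With x = 248, y = 20.7, v₀ = 76.8, g = 9.80:
51.09 tan²θ − 248 tanθ + (71.79) = 0.
tanθ = [248 ± √(248² − 4 × 51.09 × (71.79))] / (2 × 51.09) = (248 ± 216.4) / 102.2, giving tanθ = 0.3092 or 4.545.
θ = 17.18° or 77.59°; the larger is 77.59°.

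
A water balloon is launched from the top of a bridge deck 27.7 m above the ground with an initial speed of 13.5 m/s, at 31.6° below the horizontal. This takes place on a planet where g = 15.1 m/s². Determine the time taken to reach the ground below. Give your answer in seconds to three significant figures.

1.50 s

Components: vₓ = 13.50 cos 31.6° = 11.50 m/s, v_y0 = −7.074 m/s (downward).
The projectile lands when y = 27.7 + (−7.074) t − ½·15.1·t² = 0. Positive root: t = (−7.074 + √(7.074² + 2·15.1·27.7)) / 15.1 = (−7.074 + 29.78) / 15.1 = 1.503 s.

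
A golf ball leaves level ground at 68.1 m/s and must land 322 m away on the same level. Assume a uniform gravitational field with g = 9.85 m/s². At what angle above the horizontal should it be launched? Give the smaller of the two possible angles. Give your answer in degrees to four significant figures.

From R = (v₀²/g) sin 2θ: sin 2θ = 9.85 × 322 / 4637.6 = 0.6839.
2θ = 43.15° or 180° − 43.15° = 136.9°, so θ = 21.57° or 68.43°.
The smaller angle is 21.57°.

21.57°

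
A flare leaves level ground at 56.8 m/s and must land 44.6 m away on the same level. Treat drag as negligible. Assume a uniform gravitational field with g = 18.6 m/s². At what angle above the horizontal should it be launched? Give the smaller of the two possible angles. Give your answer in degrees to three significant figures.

R = v₀² sin 2θ / g gives sin 2θ = gR/v₀² = 18.6·44.6/56.8² = 0.2571.
2θ = 14.90° or 180° − 14.90° = 165.1°, so θ = 7.450° or 82.55°.
The smaller angle is 7.450°.

7.45°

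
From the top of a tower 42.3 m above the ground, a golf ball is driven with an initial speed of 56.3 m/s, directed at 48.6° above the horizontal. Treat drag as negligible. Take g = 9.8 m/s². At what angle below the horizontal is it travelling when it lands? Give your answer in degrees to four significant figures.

Horizontal component vₓ = 56.30 cos 48.6° = 37.23 m/s; vertical v_y0 = 56.30 sin 48.6° = 42.23 m/s.
With up positive and y = 0 at the ground: y(t) = 42.3 + (42.23) t − 4.900 t². Setting y = 0 and taking the positive root: t = [42.23 + √(42.23² + 2·9.80·42.3)] / 9.80 = (42.23 + 51.11) / 9.80 = 9.525 s.
At impact: v_y = v_y0 − g t = −51.11 m/s; vₓ = 37.23 m/s.
Angle below horizontal: arctan(|v_y|/vₓ) = arctan(51.11/37.23) = 53.93°.

53.93°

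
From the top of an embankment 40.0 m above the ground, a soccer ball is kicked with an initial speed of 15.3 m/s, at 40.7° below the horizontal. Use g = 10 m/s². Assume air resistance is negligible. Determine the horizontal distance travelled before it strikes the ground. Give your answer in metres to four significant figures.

Horizontal component vₓ = 15.30 cos 40.7° = 11.60 m/s; vertical v_y0 = −9.977 m/s (downward).
Vertical motion (up positive, ground at y = 0): 5.000 t² − (−9.977) t − 40.0 = 0, so t = (−9.977 + √(9.977² + 2·10.0·40.0)) / 10.0 = (−9.977 + 29.99) / 10.0 = 2.002 s.
Horizontal distance: R = vₓ t = 11.60 × 2.002 = 23.22 m.

23.22 m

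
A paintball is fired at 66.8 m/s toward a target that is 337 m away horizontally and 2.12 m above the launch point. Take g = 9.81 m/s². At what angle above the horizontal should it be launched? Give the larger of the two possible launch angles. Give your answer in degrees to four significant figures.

Trajectory: y = x tanθ − g x² (1 + tan²θ)/(2v₀²). With x = 337, y = 2.12, v₀ = 66.8, g = 9.81:
124.8 tan²θ − 337 tanθ + (127.0) = 0.
tanθ = [337 ± √(337² − 4 × 124.8 × (127.0))] / (2 × 124.8) = (337 ± 224.0) / 249.7, giving tanθ = 0.4526 or 2.247.
θ = 24.35° or 66.01°; the larger is 66.01°.

66.01°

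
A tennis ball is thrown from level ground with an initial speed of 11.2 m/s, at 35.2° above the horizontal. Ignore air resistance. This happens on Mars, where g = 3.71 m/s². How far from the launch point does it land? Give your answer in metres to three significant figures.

31.9 m

Components: vₓ = 11.20 cos 35.2° = 9.152 m/s, v_y0 = 11.20 sin 35.2° = 6.456 m/s.
Time aloft: T = 2 v_y0 / g = 2 × 6.456 / 3.71 = 3.480 s.
Horizontal distance R = vₓ T = 9.152 × 3.480 = 31.85 m.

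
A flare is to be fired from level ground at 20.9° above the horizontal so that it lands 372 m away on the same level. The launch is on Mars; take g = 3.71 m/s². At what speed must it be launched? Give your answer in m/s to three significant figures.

45.5 m/s

From R = (v₀² / g) sin 2θ: v₀ = √(gR / sin 2θ).
v₀ = √(3.71 × 372 / sin 41.80°) = √(1380 / 0.6665) = √2070.6 = 45.50 m/s.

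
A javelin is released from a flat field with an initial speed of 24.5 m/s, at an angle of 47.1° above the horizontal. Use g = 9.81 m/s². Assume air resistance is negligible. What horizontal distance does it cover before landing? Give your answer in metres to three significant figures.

vₓ = 24.50 cos 47.1° = 16.68 m/s; v_y0 = 24.50 sin 47.1° = 17.95 m/s.
Time aloft: T = 2 v_y0 / g = 2 × 17.95 / 9.81 = 3.659 s.
Range: R = vₓ T = 16.68 × 3.659 = 61.02 m.

61.0 m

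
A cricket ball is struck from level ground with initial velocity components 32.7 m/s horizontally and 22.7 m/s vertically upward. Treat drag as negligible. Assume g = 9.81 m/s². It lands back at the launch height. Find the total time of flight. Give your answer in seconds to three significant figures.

4.63 s

It returns to y = 0 when t = 2 v_y0 / g = 2(22.70)/9.81 = 4.628 s.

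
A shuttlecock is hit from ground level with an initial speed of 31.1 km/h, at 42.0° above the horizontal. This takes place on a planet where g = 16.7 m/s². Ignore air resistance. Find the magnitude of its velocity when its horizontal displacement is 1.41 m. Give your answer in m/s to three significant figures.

Convert: 31.1 km/h = 31.1/3.6 = 8.639 m/s.
vₓ = 8.639 cos 42.0° = 6.420 m/s; v_y0 = 8.639 sin 42.0° = 5.781 m/s.
Time to reach x = 1.41 m: t = x/vₓ = 1.41/6.420 = 0.2196 s.
Vertical velocity there: v_y = v_y0 − g t = 5.781 − 16.7 × 0.2196 = 2.113 m/s.
Speed: √(vₓ² + v_y²) = √(6.420² + 2.113²) = 6.759 m/s.

6.76 m/s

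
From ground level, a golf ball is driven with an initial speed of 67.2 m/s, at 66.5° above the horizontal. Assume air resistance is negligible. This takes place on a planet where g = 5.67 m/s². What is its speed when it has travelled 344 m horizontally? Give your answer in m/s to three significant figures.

29.0 m/s

Components: vₓ = 67.20 cos 66.5° = 26.80 m/s, v_y0 = 67.20 sin 66.5° = 61.63 m/s.
At x = 344 m, t = x/vₓ = 344/26.80 = 12.84 s.
Vertical velocity there: v_y = v_y0 − g t = 61.63 − 5.67 × 12.84 = −11.16 m/s.
Speed: √(vₓ² + v_y²) = √(26.80² + 11.16²) = 29.03 m/s.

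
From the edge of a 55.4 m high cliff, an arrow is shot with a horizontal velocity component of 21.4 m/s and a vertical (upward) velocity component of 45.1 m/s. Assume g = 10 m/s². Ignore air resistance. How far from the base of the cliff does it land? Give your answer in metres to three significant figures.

The projectile lands when y = 55.4 + (45.10) t − ½·10.0·t² = 0. Positive root: t = (45.10 + √(45.10² + 2·10.0·55.4)) / 10.0 = (45.10 + 56.05) / 10.0 = 10.12 s.
Horizontal distance: R = vₓ t = 21.40 × 10.12 = 216.5 m.

216 m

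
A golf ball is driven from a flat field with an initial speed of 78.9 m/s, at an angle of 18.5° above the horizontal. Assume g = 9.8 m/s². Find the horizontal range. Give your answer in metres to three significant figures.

Horizontal component vₓ = 78.90 cos 18.5° = 74.82 m/s; vertical v_y0 = 78.90 sin 18.5° = 25.04 m/s.
Flight time T = 2 v_y0 / g = 5.109 s.
Range: R = vₓ T = 74.82 × 5.109 = 382.3 m.

382 m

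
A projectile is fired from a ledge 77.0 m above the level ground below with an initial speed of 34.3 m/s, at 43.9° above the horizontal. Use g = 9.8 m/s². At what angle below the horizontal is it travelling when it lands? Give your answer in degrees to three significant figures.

61.5°

vₓ = 34.30 cos 43.9° = 24.71 m/s; v_y0 = 34.30 sin 43.9° = 23.78 m/s.
With up positive and y = 0 at the ground: y(t) = 77.0 + (23.78) t − 4.900 t². Setting y = 0 and taking the positive root: t = [23.78 + √(23.78² + 2·9.80·77.0)] / 9.80 = (23.78 + 45.55) / 9.80 = 7.075 s.
At impact: v_y = v_y0 − g t = −45.55 m/s; vₓ = 24.71 m/s.
Angle below horizontal: arctan(|v_y|/vₓ) = arctan(45.55/24.71) = 61.52°.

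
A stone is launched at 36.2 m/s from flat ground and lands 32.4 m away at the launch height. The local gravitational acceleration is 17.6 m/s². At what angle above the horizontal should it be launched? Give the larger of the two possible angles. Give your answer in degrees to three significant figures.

77.1°

Level-ground range R = v₀² sin(2θ)/g ⇒ sin(2θ) = gR/v₀² = 17.6 × 32.4 / 36.2² = 0.4352.
2θ = 25.79° or 180° − 25.79° = 154.2°, so θ = 12.90° or 77.10°.
The larger angle is 77.10°.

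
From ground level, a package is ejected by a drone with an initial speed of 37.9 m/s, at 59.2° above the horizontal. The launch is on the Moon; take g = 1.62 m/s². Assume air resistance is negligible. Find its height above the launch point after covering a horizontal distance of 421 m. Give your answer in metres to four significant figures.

325.0 m

Horizontal component vₓ = 37.90 cos 59.2° = 19.41 m/s; vertical v_y0 = 37.90 sin 59.2° = 32.55 m/s.
x = vₓ t ⇒ t = 421/19.41 = 21.69 s.
Height: y = v_y0 t − ½ g t² = 32.55 × 21.69 − 0.8100 × 21.69² = 706.2 − 381.2 = 325.0 m.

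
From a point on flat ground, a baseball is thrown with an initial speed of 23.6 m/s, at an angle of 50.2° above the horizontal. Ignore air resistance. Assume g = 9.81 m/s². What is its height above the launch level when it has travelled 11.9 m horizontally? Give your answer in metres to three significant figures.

11.2 m

vₓ = 23.60 cos 50.2° = 15.11 m/s; v_y0 = 23.60 sin 50.2° = 18.13 m/s.
x = vₓ t ⇒ t = 11.9/15.11 = 0.7877 s.
Height: y = v_y0 t − ½ g t² = 18.13 × 0.7877 − 4.905 × 0.7877² = 14.28 − 3.044 = 11.24 m.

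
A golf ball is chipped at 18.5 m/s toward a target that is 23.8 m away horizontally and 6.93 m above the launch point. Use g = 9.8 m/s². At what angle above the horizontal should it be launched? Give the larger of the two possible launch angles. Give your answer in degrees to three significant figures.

63.6°

Trajectory: y = x tanθ − g x² (1 + tan²θ)/(2v₀²). With x = 23.8, y = 6.93, v₀ = 18.5, g = 9.80:
8.110 tan²θ − 23.8 tanθ + (15.04) = 0.
tanθ = [23.8 ± √(23.8² − 4 × 8.110 × (15.04))] / (2 × 8.110) = (23.8 ± 8.864) / 16.22, giving tanθ = 0.9209 or 2.014.
θ = 42.64° or 63.59°; the larger is 63.59°.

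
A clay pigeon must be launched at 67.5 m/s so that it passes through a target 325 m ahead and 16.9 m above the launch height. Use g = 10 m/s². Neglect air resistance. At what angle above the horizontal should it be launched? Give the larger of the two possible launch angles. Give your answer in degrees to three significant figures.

66.6°

Trajectory: y = x tanθ − g x² (1 + tan²θ)/(2v₀²). With x = 325, y = 16.9, v₀ = 67.5, g = 10.0:
115.9 tan²θ − 325 tanθ + (132.8) = 0.
tanθ = [325 ± √(325² − 4 × 115.9 × (132.8))] / (2 × 115.9) = (325 ± 209.9) / 231.8, giving tanθ = 0.4966 or 2.307.
θ = 26.41° or 66.57°; the larger is 66.57°.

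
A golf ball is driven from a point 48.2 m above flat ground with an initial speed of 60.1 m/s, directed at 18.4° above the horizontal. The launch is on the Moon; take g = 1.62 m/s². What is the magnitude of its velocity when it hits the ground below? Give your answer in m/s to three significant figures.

vₓ = 60.10 cos 18.4° = 57.03 m/s; v_y0 = 60.10 sin 18.4° = 18.97 m/s.
With up positive and y = 0 at the ground: y(t) = 48.2 + (18.97) t − 0.8100 t². Setting y = 0 and taking the positive root: t = [18.97 + √(18.97² + 2·1.62·48.2)] / 1.62 = (18.97 + 22.72) / 1.62 = 25.73 s.
Vertical velocity at impact: v_y = v_y0 − g t = 18.97 − 1.62 × 25.73 = −22.72 m/s.
Speed: |v| = √(vₓ² + v_y²) = √(57.03² + 22.72²) = 61.39 m/s.

61.4 m/s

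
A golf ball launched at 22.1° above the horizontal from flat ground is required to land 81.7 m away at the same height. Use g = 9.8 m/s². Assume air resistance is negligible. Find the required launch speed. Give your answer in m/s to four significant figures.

Level-ground range: R = v₀² sin(2θ)/g, so v₀ = √(gR / sin 2θ).
v₀ = √(9.80 × 81.7 / sin 44.20°) = √(800.7 / 0.6972) = √1148.5 = 33.89 m/s.

33.89 m/s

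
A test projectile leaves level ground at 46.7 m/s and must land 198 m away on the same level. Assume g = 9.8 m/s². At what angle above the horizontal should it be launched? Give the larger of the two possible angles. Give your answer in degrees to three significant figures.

58.6°

R = v₀² sin 2θ / g gives sin 2θ = gR/v₀² = 9.80·198/46.7² = 0.8897.
2θ = 62.84° or 180° − 62.84° = 117.2°, so θ = 31.42° or 58.58°.
The larger angle is 58.58°.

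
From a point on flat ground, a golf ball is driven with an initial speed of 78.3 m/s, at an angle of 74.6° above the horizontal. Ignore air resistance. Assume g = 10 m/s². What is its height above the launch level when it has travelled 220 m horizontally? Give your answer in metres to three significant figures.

239 m

Horizontal component vₓ = 78.30 cos 74.6° = 20.79 m/s; vertical v_y0 = 78.30 sin 74.6° = 75.49 m/s.
Time to reach x = 220 m: t = x/vₓ = 220/20.79 = 10.58 s.
Height: y = v_y0 t − ½ g t² = 75.49 × 10.58 − 5.000 × 10.58² = 798.7 − 559.7 = 239.0 m.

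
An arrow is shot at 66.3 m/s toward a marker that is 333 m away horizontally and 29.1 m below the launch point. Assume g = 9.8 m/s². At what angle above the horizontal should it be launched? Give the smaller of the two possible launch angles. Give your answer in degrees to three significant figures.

17.9°

Trajectory: y = x tanθ − g x² (1 + tan²θ)/(2v₀²). With x = 333, y = −29.1, v₀ = 66.3, g = 9.80:
123.6 tan²θ − 333 tanθ + (94.51) = 0.
tanθ = [333 ± √(333² − 4 × 123.6 × (94.51))] / (2 × 123.6) = (333 ± 253.3) / 247.2, giving tanθ = 0.3224 or 2.372.
θ = 17.87° or 67.14°; the smaller is 17.87°.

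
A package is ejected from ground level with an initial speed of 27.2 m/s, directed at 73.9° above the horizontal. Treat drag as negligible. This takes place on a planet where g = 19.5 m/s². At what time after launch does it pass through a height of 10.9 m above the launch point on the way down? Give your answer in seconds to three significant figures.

2.16 s

Components: vₓ = 27.20 cos 73.9° = 7.543 m/s, v_y0 = 27.20 sin 73.9° = 26.13 m/s.
Set y = v_y0 t − ½ g t² = 10.9: 9.750 t² − 26.13 t + 10.9 = 0.
Quadratic formula: t = (26.13 ± √257.84) / 19.5 = (26.13 ± 16.06) / 19.5 → t = 0.5167 s or 2.164 s.
The descending-branch root is 2.164 s.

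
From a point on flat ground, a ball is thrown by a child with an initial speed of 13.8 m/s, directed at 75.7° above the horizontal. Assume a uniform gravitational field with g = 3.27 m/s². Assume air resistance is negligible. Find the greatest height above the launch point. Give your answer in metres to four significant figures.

Horizontal component vₓ = 13.80 cos 75.7° = 3.409 m/s; vertical v_y0 = 13.80 sin 75.7° = 13.37 m/s.
Maximum height: H = v_y0² / (2g) = 13.37² / (2 × 3.27) = 27.34 m.

27.34 m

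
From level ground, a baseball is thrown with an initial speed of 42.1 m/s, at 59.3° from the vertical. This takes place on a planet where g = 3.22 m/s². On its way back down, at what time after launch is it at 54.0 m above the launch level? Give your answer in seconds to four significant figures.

vₓ = 42.10 sin 59.3° = 36.20 m/s; v_y0 = 42.10 cos 59.3° = 21.49 m/s.
Height y(t) = 21.49 t − 1.610 t² = 54.0 gives 1.610 t² − 21.49 t + 54.0 = 0.
Quadratic formula: t = (21.49 ± √114.23) / 3.22 = (21.49 ± 10.69) / 3.22 → t = 3.356 s or 9.994 s.
The descending-branch root is 9.994 s.

9.994 s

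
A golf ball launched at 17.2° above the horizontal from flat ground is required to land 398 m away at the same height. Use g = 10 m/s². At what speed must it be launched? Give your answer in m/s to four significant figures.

Level-ground range: R = v₀² sin(2θ)/g, so v₀ = √(gR / sin 2θ).
v₀ = √(10.0 × 398 / sin 34.40°) = √(3980 / 0.5650) = √7044.7 = 83.93 m/s.

83.93 m/s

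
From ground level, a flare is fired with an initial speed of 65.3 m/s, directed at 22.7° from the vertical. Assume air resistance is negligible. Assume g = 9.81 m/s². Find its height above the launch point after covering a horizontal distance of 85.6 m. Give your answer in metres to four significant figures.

Horizontal component vₓ = 65.30 sin 22.7° = 25.20 m/s; vertical v_y0 = 65.30 cos 22.7° = 60.24 m/s.
At x = 85.6 m, t = x/vₓ = 85.6/25.20 = 3.397 s.
Height: y = v_y0 t − ½ g t² = 60.24 × 3.397 − 4.905 × 3.397² = 204.6 − 56.60 = 148.0 m.

148.0 m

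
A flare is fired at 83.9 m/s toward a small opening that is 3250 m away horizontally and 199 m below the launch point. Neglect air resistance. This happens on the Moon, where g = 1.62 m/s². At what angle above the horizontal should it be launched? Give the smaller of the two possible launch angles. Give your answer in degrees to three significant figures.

Trajectory: y = x tanθ − g x² (1 + tan²θ)/(2v₀²). With x = 3250, y = −199, v₀ = 83.9, g = 1.62:
1215 tan²θ − 3250 tanθ + (1016) = 0.
tanθ = [3250 ± √(3250² − 4 × 1215 × (1016))] / (2 × 1215) = (3250 ± 2371) / 2431, giving tanθ = 0.3617 or 2.312.
θ = 19.88° or 66.61°; the smaller is 19.88°.

19.9°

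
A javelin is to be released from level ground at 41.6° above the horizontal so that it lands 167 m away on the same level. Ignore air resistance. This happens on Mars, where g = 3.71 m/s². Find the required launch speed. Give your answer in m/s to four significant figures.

24.98 m/s

Level-ground range: R = v₀² sin(2θ)/g, so v₀ = √(gR / sin 2θ).
v₀ = √(3.71 × 167 / sin 83.20°) = √(619.6 / 0.9930) = √623.96 = 24.98 m/s.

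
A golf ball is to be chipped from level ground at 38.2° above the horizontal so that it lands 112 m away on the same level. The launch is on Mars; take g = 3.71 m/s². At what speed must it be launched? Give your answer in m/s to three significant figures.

20.7 m/s

Level-ground range: R = v₀² sin(2θ)/g, so v₀ = √(gR / sin 2θ).
v₀ = √(3.71 × 112 / sin 76.40°) = √(415.5 / 0.9720) = √427.51 = 20.68 m/s.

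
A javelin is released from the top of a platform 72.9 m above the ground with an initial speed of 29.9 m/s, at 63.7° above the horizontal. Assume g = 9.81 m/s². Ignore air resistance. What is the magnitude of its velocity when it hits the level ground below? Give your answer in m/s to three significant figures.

Resolve: vₓ = 29.90 cos 63.7° = 13.25 m/s and v_y0 = 29.90 sin 63.7° = 26.80 m/s.
With up positive and y = 0 at the ground: y(t) = 72.9 + (26.80) t − 4.905 t². Setting y = 0 and taking the positive root: t = [26.80 + √(26.80² + 2·9.81·72.9)] / 9.81 = (26.80 + 46.36) / 9.81 = 7.458 s.
Vertical velocity at impact: v_y = v_y0 − g t = 26.80 − 9.81 × 7.458 = −46.36 m/s.
Speed: |v| = √(vₓ² + v_y²) = √(13.25² + 46.36²) = 48.21 m/s.

48.2 m/s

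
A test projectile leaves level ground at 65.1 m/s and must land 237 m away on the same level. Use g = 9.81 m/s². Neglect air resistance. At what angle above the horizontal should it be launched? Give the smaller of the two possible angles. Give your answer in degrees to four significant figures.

16.64°

Level-ground range R = v₀² sin(2θ)/g ⇒ sin(2θ) = gR/v₀² = 9.81 × 237 / 65.1² = 0.5486.
2θ = 33.27° or 180° − 33.27° = 146.7°, so θ = 16.64° or 73.36°.
The smaller angle is 16.64°.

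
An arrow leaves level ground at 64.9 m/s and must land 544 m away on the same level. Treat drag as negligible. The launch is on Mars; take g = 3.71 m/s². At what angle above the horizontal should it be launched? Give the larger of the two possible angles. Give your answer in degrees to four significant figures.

R = v₀² sin 2θ / g gives sin 2θ = gR/v₀² = 3.71·544/64.9² = 0.4792.
2θ = 28.63° or 180° − 28.63° = 151.4°, so θ = 14.32° or 75.68°.
The larger angle is 75.68°.

75.68°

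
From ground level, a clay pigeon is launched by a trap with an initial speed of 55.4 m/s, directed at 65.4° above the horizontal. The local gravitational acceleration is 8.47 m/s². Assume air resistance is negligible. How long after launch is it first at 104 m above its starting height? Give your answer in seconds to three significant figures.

2.66 s

Components: vₓ = 55.40 cos 65.4° = 23.06 m/s, v_y0 = 55.40 sin 65.4° = 50.37 m/s.
Require v_y0 t − ½ g t² = 104, i.e. 4.235 t² − 50.37 t + 104 = 0.
t = [50.37 ± √(50.37² − 2·8.47·104)] / 8.47 = (50.37 ± 27.85) / 8.47, so t = 2.659 s or t = 9.235 s.
The first (ascending) time is 2.659 s.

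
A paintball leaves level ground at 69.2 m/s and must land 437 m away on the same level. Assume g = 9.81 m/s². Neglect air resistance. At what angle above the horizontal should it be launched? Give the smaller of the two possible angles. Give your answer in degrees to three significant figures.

31.8°

R = v₀² sin 2θ / g gives sin 2θ = gR/v₀² = 9.81·437/69.2² = 0.8952.
2θ = 63.54° or 180° − 63.54° = 116.5°, so θ = 31.77° or 58.23°.
The smaller angle is 31.77°.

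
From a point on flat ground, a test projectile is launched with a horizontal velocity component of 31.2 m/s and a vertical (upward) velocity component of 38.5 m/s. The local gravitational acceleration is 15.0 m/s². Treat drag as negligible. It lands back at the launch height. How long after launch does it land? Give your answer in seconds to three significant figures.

5.13 s

It returns to y = 0 when t = 2 v_y0 / g = 2(38.50)/15.0 = 5.133 s.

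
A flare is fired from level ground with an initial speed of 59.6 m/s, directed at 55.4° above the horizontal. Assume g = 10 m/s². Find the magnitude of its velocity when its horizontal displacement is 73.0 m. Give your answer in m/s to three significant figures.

Resolve: vₓ = 59.60 cos 55.4° = 33.84 m/s and v_y0 = 59.60 sin 55.4° = 49.06 m/s.
Time to reach x = 73.0 m: t = x/vₓ = 73.0/33.84 = 2.157 s.
Vertical velocity there: v_y = v_y0 − g t = 49.06 − 10.0 × 2.157 = 27.49 m/s.
Speed: √(vₓ² + v_y²) = √(33.84² + 27.49²) = 43.60 m/s.

43.6 m/s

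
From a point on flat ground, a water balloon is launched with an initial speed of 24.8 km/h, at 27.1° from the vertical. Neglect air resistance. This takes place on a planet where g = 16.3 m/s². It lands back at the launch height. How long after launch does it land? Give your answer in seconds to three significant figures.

0.752 s

Convert: 24.8 km/h = 24.8/3.6 = 6.889 m/s.
Horizontal component vₓ = 6.889 sin 27.1° = 3.138 m/s; vertical v_y0 = 6.889 cos 27.1° = 6.133 m/s.
Landing at launch height ⇒ T = 2 v_y0 / g = 2 × 6.133 / 16.3 = 0.7525 s.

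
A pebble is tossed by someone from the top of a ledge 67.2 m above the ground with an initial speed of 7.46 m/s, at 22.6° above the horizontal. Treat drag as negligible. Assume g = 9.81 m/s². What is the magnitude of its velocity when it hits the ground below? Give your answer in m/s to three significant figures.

37.1 m/s

Resolve: vₓ = 7.460 cos 22.6° = 6.887 m/s and v_y0 = 7.460 sin 22.6° = 2.867 m/s.
With up positive and y = 0 at the ground: y(t) = 67.2 + (2.867) t − 4.905 t². Setting y = 0 and taking the positive root: t = [2.867 + √(2.867² + 2·9.81·67.2)] / 9.81 = (2.867 + 36.42) / 9.81 = 4.005 s.
Vertical velocity at impact: v_y = v_y0 − g t = 2.867 − 9.81 × 4.005 = −36.42 m/s.
Speed: |v| = √(vₓ² + v_y²) = √(6.887² + 36.42²) = 37.07 m/s.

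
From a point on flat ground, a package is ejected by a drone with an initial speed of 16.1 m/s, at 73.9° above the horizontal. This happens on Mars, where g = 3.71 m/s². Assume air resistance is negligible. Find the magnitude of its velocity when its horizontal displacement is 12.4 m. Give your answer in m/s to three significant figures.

6.83 m/s

Components: vₓ = 16.10 cos 73.9° = 4.465 m/s, v_y0 = 16.10 sin 73.9° = 15.47 m/s.
Time to reach x = 12.4 m: t = x/vₓ = 12.4/4.465 = 2.777 s.
Vertical velocity there: v_y = v_y0 − g t = 15.47 − 3.71 × 2.777 = 5.165 m/s.
Speed: √(vₓ² + v_y²) = √(4.465² + 5.165²) = 6.827 m/s.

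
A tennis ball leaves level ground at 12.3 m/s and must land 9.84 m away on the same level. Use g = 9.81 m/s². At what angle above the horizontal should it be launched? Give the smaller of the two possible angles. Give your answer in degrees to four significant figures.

19.82°

R = v₀² sin 2θ / g gives sin 2θ = gR/v₀² = 9.81·9.84/12.3² = 0.6380.
2θ = 39.65° or 180° − 39.65° = 140.4°, so θ = 19.82° or 70.18°.
The smaller angle is 19.82°.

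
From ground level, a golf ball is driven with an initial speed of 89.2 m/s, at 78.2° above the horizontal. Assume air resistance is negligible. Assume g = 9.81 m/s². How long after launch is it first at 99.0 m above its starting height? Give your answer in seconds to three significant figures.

Components: vₓ = 89.20 cos 78.2° = 18.24 m/s, v_y0 = 89.20 sin 78.2° = 87.31 m/s.
Height y(t) = 87.31 t − 4.905 t² = 99.0 gives 4.905 t² − 87.31 t + 99.0 = 0.
t = [87.31 ± √(87.31² − 2·9.81·99.0)] / 9.81 = (87.31 ± 75.38) / 9.81, so t = 1.217 s or t = 16.58 s.
The first (ascending) time is 1.217 s.

1.22 s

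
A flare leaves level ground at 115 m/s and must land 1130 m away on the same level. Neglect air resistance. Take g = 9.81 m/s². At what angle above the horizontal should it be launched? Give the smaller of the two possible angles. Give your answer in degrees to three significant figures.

28.5°

From R = (v₀²/g) sin 2θ: sin 2θ = 9.81 × 1130 / 13225 = 0.8382.
2θ = 56.95° or 180° − 56.95° = 123.0°, so θ = 28.48° or 61.52°.
The smaller angle is 28.48°.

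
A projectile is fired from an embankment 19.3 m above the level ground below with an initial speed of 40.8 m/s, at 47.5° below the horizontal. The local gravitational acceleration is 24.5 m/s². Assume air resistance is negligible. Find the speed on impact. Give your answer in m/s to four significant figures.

51.09 m/s

Components: vₓ = 40.80 cos 47.5° = 27.56 m/s, v_y0 = −30.08 m/s (downward).
Vertical motion (up positive, ground at y = 0): 12.25 t² − (−30.08) t − 19.3 = 0, so t = (−30.08 + √(30.08² + 2·24.5·19.3)) / 24.5 = (−30.08 + 43.02) / 24.5 = 0.5281 s.
Vertical velocity at impact: v_y = v_y0 − g t = −30.08 − 24.5 × 0.5281 = −43.02 m/s.
Speed: |v| = √(vₓ² + v_y²) = √(27.56² + 43.02²) = 51.09 m/s.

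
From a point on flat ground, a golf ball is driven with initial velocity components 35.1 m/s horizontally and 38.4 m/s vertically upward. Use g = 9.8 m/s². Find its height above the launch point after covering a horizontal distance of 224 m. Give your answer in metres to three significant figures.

45.5 m

At x = 224 m, t = x/vₓ = 224/35.10 = 6.382 s.
Height: y = v_y0 t − ½ g t² = 38.40 × 6.382 − 4.900 × 6.382² = 245.1 − 199.6 = 45.50 m.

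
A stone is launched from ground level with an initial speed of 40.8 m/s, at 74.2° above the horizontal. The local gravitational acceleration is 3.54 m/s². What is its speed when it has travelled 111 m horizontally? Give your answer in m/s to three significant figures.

11.8 m/s

Resolve: vₓ = 40.80 cos 74.2° = 11.11 m/s and v_y0 = 40.80 sin 74.2° = 39.26 m/s.
Time to reach x = 111 m: t = x/vₓ = 111/11.11 = 9.992 s.
Vertical velocity there: v_y = v_y0 − g t = 39.26 − 3.54 × 9.992 = 3.887 m/s.
Speed: √(vₓ² + v_y²) = √(11.11² + 3.887²) = 11.77 m/s.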